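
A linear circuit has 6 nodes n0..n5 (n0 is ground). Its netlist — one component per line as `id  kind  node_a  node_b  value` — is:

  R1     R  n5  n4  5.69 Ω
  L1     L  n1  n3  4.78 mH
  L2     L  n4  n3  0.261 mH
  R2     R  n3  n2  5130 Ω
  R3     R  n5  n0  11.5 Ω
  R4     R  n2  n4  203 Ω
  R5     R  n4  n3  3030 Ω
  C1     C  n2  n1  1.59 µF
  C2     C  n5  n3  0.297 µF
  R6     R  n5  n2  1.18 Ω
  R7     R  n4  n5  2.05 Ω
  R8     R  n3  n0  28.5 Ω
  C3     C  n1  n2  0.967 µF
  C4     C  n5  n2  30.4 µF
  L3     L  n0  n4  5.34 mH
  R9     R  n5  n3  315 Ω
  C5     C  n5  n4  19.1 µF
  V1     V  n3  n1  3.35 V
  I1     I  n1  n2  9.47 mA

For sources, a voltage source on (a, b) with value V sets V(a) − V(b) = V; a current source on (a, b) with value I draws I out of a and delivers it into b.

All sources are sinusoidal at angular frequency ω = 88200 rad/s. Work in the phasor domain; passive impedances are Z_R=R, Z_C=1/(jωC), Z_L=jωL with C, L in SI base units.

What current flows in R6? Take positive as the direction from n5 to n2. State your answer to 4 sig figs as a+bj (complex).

MNA unknowns: 5 node voltages V₁..V_5 plus 1 source current (V1)
R1: Y=0.1757+0.000j on G[5,4]
L1: Y=0.000-0.002372j on G[1,3]
L2: Y=0.000-0.04344j on G[4,3]
R2: Y=0.0001949+0.000j on G[3,2]
R3: Y=0.08696+0.000j on G[5,0]
R4: Y=0.004926+0.000j on G[2,4]
R5: Y=0.0003300+0.000j on G[4,3]
C1: Y=0.000+0.1402j on G[2,1]
C2: Y=0.000+0.02620j on G[5,3]
R6: Y=0.8475+0.000j on G[5,2]
R7: Y=0.4878+0.000j on G[4,5]
R8: Y=0.03509+0.000j on G[3,0]
C3: Y=0.000+0.08529j on G[1,2]
C4: Y=0.000+2.681j on G[5,2]
L3: Y=0.000-0.002123j on G[0,4]
R9: Y=0.003175+0.000j on G[5,3]
C5: Y=0.000+1.685j on G[5,4]
V1: row V3−V1=3.35, i_V1 at 3,1
I1: z[1]−=0.00947, z[2]+=0.00947
solve → V1=-0.8032+0.4053j, V2=-1.018-0.1463j, V3=2.547+0.4053j, V4=-1.098-0.2382j, V5=-1.022-0.1904j
aux → i_V1=-0.1149+0.05636j

-0.003402-0.03731j A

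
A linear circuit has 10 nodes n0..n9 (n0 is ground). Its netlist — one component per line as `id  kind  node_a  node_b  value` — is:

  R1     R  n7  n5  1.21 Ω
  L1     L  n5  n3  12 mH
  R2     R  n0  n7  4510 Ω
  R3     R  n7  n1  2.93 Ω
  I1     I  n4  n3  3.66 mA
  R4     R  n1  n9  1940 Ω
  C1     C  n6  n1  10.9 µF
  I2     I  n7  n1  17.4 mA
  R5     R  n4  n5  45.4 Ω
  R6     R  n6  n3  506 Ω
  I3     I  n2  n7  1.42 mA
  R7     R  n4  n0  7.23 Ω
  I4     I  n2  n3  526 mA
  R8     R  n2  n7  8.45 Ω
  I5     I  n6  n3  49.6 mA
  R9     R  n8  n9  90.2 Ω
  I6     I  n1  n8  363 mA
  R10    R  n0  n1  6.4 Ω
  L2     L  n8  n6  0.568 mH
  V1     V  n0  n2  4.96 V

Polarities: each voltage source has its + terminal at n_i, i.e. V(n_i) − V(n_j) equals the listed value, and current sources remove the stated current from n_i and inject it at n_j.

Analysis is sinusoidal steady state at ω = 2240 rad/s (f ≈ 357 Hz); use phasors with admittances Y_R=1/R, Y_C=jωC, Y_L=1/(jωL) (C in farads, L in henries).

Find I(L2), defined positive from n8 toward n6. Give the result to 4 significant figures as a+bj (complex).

0.3618+0.006057j A

Apply KCL at each of the 9 non-ground nodes and solve the resulting linear system.
Node n1: branches {R3, R4, C1, I2, I6, R10} → V_1 = -0.2320+0.06627j
Node n2: branches {I3, I4, R8, V1} → V_2 = -4.960+0.000j
Node n3: branches {L1, I1, R6, I4, I5} → V_3 = 1.944+15.46j
Node n4: branches {I1, R5, R7} → V_4 = 0.03884-0.01795j
Node n5: branches {R1, L1, R5} → V_5 = 0.4489-0.1307j
Node n6: branches {C1, R6, I5, L2} → V_6 = 2.294-12.69j
Node n7: branches {R1, R2, R3, I2, I3, R8} → V_7 = -0.2419-0.06639j
Node n8: branches {R9, I6, L2} → V_8 = 2.287-12.23j
Node n9: branches {R4, R9} → V_9 = 2.175-11.68j
Source currents: i(V1)=-0.03094+0.007857j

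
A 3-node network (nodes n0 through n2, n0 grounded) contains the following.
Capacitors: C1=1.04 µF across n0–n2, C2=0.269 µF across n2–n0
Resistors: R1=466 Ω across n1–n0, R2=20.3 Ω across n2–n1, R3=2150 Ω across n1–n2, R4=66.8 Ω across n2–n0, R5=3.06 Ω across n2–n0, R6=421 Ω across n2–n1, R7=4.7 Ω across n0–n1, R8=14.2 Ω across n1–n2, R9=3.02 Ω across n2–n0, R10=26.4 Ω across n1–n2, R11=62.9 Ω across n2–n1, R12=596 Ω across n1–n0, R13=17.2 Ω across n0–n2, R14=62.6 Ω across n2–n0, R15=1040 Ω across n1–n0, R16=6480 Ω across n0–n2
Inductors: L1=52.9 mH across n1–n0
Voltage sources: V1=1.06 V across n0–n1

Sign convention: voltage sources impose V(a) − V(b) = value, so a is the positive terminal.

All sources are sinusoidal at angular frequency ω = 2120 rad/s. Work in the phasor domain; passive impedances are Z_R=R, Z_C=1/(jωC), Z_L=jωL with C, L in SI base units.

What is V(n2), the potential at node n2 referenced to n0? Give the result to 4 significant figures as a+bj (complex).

-0.2024+0.0006081j V

Apply KCL at each of the 2 non-ground nodes and solve the resulting linear system.
Node n1: branches {R1, R2, R3, R6, R7, R8, R10, R11, R12, R15, L1, V1} → V_1 = -1.060+0.000j
Node n2: branches {C1, R2, R3, R4, R5, R6, R8, R9, R10, R11, C2, R13, R14, R16} → V_2 = -0.2024+0.0006081j
Source currents: i(V1)=-0.3818+0.009345j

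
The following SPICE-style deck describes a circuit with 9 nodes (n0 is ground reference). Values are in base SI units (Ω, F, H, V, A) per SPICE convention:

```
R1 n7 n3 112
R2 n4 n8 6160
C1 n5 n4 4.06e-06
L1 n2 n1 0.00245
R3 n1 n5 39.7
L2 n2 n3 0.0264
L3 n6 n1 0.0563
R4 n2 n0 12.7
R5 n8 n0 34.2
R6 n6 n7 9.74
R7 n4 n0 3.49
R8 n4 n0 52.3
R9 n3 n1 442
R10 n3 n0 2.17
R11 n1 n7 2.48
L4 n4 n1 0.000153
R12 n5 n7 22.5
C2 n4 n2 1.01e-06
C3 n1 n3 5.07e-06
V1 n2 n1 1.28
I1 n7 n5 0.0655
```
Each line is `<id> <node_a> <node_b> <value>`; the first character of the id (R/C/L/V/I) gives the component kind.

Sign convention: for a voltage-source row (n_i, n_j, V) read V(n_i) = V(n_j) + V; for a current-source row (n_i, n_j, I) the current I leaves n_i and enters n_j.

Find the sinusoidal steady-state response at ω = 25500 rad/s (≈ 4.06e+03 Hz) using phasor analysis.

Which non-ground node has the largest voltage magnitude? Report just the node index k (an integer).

MNA unknowns: 8 node voltages V₁..V_8 plus 1 source current (V1)
R1: Y=0.008929+0.000j on G[7,3]
R2: Y=0.0001623+0.000j on G[4,8]
C1: Y=0.000+0.1035j on G[5,4]
L1: Y=0.000-0.01601j on G[2,1]
R3: Y=0.02519+0.000j on G[1,5]
L2: Y=0.000-0.001485j on G[2,3]
L3: Y=0.000-0.0006965j on G[6,1]
R4: Y=0.07874+0.000j on G[2,0]
R5: Y=0.02924+0.000j on G[8,0]
R6: Y=0.1027+0.000j on G[6,7]
R7: Y=0.2865+0.000j on G[4,0]
R8: Y=0.01912+0.000j on G[4,0]
R9: Y=0.002262+0.000j on G[3,1]
R10: Y=0.4608+0.000j on G[3,0]
R11: Y=0.4032+0.000j on G[1,7]
L4: Y=0.000-0.2563j on G[4,1]
R12: Y=0.04444+0.000j on G[5,7]
C2: Y=0.000+0.02576j on G[4,2]
C3: Y=0.000+0.1293j on G[1,3]
V1: row V2−V1=1.28, i_V1 at 2,1
I1: z[7]−=0.0655, z[5]+=0.0655
solve → V1=-0.4633-0.2388j, V2=0.8167-0.2388j, V3=0.01393-0.1388j, V4=-0.2313+0.2706j, V5=-0.2671-0.1807j, V6=-0.5784-0.2322j, V7=-0.5784-0.2314j, V8=-0.001277+0.001494j
aux → i_V1=-0.07728+0.01350j

2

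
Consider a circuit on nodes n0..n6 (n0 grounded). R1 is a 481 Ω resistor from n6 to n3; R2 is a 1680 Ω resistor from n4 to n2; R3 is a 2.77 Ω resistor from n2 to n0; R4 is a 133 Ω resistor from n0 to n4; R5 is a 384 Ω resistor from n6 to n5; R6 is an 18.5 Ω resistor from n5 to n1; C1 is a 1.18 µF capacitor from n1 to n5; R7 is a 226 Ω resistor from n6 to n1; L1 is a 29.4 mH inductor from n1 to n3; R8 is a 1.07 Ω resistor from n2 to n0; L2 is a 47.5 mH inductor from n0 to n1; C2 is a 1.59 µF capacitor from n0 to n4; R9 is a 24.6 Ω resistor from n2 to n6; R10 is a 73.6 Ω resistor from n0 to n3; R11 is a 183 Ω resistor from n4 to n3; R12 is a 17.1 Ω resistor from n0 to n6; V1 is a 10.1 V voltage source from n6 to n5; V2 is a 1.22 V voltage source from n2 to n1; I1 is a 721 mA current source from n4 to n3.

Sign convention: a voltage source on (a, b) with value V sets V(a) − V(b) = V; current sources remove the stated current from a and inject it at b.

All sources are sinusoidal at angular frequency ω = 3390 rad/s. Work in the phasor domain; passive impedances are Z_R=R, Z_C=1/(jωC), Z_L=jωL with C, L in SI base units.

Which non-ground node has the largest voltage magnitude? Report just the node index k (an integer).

4

MNA unknowns: 6 node voltages V₁..V_6 plus 2 source currents (V1, V2)
R1: Y=0.002079+0.000j on G[6,3]
R2: Y=0.0005952+0.000j on G[4,2]
R3: Y=0.3610+0.000j on G[2,0]
R4: Y=0.007519+0.000j on G[0,4]
R5: Y=0.002604+0.000j on G[6,5]
R6: Y=0.05405+0.000j on G[5,1]
C1: Y=0.000+0.004000j on G[1,5]
R7: Y=0.004425+0.000j on G[6,1]
L1: Y=0.000-0.01003j on G[1,3]
R8: Y=0.9346+0.000j on G[2,0]
L2: Y=0.000-0.006210j on G[0,1]
C2: Y=0.000+0.005390j on G[0,4]
R9: Y=0.04065+0.000j on G[2,6]
R10: Y=0.01359+0.000j on G[0,3]
R11: Y=0.005464+0.000j on G[4,3]
R12: Y=0.05848+0.000j on G[0,6]
V1: row V6−V5=10.1, i_V1 at 6,5
V2: row V2−V1=1.22, i_V2 at 2,1
I1: z[4]−=0.721, z[3]+=0.721
solve → V1=-1.245-0.1321j, V2=-0.02488-0.1321j, V3=17.77+14.43j, V4=-37.70+20.77j, V5=-6.902+0.2475j, V6=3.198+0.2475j
aux → i_V1=-0.3336-0.002112j, i_V2=0.1408+0.1990j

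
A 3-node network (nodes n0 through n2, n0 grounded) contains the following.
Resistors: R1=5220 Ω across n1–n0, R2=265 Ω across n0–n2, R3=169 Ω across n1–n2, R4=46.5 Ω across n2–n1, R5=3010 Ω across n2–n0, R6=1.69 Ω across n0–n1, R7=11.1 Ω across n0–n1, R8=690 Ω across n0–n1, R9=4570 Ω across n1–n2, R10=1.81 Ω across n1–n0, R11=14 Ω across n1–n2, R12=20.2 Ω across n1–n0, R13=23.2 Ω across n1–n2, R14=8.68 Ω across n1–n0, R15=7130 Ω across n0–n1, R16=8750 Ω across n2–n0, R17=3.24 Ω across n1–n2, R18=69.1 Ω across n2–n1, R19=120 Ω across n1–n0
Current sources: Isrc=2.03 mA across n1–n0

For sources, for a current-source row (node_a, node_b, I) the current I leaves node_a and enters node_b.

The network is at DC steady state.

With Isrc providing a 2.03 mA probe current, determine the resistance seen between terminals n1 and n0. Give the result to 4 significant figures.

R_eq = 0.7076 Ω

Apply KCL at each of the 2 non-ground nodes and solve the resulting linear system.
Node n1: branches {R1, R3, R4, R6, R7, R8, R9, R10, R11, R12, R13, R14, R15, R17, R18, R19, Isrc} → V_1 = -0.001436
Node n2: branches {R2, R3, R4, R5, R9, R11, R13, R16, R17, R18} → V_2 = -0.001423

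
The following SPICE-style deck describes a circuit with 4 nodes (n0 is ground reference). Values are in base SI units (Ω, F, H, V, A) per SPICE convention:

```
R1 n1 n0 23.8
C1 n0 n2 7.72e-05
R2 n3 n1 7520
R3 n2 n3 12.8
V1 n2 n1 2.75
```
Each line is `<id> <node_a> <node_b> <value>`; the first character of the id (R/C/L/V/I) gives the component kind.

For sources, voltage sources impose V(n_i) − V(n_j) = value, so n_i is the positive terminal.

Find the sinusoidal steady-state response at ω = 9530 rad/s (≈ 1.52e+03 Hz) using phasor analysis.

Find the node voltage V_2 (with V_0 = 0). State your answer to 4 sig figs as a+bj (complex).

Apply KCL at each of the 3 non-ground nodes and solve the resulting linear system.
Node n1: branches {R1, R2, V1} → V_1 = -2.741-0.1565j
Node n2: branches {C1, R3, V1} → V_2 = 0.008940-0.1565j
Node n3: branches {R2, R3} → V_3 = 0.004267-0.1565j
Source currents: i(V1)=-0.1155-0.006577j

0.008940-0.1565j V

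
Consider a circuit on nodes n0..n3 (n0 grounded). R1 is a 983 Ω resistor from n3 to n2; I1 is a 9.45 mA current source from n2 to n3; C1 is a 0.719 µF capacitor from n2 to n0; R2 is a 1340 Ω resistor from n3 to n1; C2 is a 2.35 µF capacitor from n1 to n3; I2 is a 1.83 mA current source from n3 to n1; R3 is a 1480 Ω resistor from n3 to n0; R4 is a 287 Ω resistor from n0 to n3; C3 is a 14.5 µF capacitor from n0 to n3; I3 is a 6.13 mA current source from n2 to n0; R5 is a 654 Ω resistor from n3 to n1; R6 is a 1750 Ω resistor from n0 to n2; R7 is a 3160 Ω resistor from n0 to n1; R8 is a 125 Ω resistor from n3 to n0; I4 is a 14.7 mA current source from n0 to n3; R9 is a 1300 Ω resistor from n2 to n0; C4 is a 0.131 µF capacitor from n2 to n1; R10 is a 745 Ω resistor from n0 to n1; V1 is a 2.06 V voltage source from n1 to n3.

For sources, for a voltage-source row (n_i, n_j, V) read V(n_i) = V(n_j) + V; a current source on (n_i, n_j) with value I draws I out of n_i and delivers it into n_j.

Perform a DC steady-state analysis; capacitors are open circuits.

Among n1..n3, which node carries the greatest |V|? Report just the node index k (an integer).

Apply KCL at each of the 3 non-ground nodes and solve the resulting linear system.
Node n1: branches {R2, C2, I2, R5, R7, C4, R10, V1} → V_1 = 3.033
Node n2: branches {R1, I1, C1, I3, R6, R9, C4} → V_2 = -6.188
Node n3: branches {R1, I1, R2, C2, I2, R3, R4, C3, R5, R8, I4, V1} → V_3 = 0.9732
Source currents: i(V1)=-0.007888

2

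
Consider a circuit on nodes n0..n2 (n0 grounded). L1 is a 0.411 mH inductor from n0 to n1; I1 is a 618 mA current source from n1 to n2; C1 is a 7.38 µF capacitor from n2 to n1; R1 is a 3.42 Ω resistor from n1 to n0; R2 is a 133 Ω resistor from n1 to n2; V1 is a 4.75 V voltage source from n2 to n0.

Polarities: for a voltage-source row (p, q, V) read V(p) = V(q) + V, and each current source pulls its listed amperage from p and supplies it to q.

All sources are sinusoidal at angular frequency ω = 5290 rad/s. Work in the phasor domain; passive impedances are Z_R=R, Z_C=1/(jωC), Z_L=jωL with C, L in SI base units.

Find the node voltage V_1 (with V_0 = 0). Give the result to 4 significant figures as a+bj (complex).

-0.9460-0.7093j V

Apply KCL at each of the 2 non-ground nodes and solve the resulting linear system.
Node n1: branches {L1, I1, C1, R1, R2} → V_1 = -0.9460-0.7093j
Node n2: branches {I1, C1, R2, V1} → V_2 = 4.750+0.000j
Source currents: i(V1)=0.6029-0.2277j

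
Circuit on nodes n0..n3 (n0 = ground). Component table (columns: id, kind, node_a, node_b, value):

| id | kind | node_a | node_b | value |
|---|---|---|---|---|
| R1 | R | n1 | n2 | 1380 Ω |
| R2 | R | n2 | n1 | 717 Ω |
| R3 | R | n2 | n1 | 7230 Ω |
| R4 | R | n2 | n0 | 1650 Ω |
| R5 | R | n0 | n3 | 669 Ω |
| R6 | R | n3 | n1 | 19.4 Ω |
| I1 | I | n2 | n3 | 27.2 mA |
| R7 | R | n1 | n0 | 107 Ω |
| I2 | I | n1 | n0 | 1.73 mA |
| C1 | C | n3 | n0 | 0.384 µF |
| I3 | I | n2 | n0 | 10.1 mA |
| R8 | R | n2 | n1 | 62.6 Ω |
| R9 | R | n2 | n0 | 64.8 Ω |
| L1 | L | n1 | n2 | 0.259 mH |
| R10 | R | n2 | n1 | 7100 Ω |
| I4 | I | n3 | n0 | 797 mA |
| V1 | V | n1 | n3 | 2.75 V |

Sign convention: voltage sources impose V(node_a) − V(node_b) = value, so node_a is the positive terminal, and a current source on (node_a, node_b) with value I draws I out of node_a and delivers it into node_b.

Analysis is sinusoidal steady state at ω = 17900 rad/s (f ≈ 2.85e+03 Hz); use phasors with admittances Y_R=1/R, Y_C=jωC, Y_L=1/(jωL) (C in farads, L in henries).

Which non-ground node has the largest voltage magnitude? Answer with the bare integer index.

Element admittances at ω=17900 rad/s:
  Y(R1) = 0.0007246+0.000j S between n1,n2
  Y(R2) = 0.001395+0.000j S between n2,n1
  Y(R3) = 0.0001383+0.000j S between n2,n1
  Y(R4) = 0.0006061+0.000j S between n2,n0
  Y(R5) = 0.001495+0.000j S between n0,n3
  Y(R6) = 0.05155+0.000j S between n3,n1
  I1: injects 0.0272 A into n3 (from n2)
  Y(R7) = 0.009346+0.000j S between n1,n0
  I2: injects 0.00173 A into n0 (from n1)
  Y(C1) = 0.000+0.006874j S between n3,n0
  I3: injects 0.0101 A into n0 (from n2)
  Y(R8) = 0.01597+0.000j S between n2,n1
  Y(R9) = 0.01543+0.000j S between n2,n0
  Y(L1) = 0.000-0.2157j S between n1,n2
  Y(R10) = 0.0001408+0.000j S between n2,n1
  I4: injects 0.797 A into n0 (from n3)
  V1: constraint V(n1)−V(n3) = 2.75
Assemble and solve the 4×4 MNA system:
  V(n1)=-28.65+6.938j  V(n2)=-27.84+8.766j  V(n3)=-31.40+6.938j
  i(V1)=0.5334-0.2054j

3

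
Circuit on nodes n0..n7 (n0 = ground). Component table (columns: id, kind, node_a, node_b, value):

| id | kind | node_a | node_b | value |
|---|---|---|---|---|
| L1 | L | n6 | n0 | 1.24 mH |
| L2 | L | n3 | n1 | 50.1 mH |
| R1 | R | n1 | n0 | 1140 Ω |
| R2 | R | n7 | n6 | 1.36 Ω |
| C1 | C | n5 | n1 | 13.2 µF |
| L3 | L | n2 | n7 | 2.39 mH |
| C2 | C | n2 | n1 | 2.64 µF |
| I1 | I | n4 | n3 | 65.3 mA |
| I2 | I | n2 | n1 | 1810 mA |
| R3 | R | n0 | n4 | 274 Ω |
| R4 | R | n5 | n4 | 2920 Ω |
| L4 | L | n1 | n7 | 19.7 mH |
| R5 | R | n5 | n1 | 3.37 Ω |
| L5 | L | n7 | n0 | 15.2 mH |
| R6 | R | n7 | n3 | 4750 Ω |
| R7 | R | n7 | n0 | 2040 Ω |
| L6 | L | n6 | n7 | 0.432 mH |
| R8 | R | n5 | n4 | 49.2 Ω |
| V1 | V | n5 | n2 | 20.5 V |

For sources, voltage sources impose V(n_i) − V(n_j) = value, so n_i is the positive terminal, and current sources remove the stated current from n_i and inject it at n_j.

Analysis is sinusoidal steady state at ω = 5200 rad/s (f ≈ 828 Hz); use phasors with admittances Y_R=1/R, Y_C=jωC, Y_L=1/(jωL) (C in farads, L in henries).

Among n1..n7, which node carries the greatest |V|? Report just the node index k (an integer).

3

MNA unknowns: 7 node voltages V₁..V_7 plus 1 source current (V1)
L1: Y=0.000-0.1551j on G[6,0]
L2: Y=0.000-0.003838j on G[3,1]
R1: Y=0.0008772+0.000j on G[1,0]
R2: Y=0.7353+0.000j on G[7,6]
C1: Y=0.000+0.06864j on G[5,1]
L3: Y=0.000-0.08046j on G[2,7]
C2: Y=0.000+0.01373j on G[2,1]
I1: z[4]−=0.0653, z[3]+=0.0653
I2: z[2]−=1.81, z[1]+=1.81
R3: Y=0.003650+0.000j on G[0,4]
R4: Y=0.0003425+0.000j on G[5,4]
L4: Y=0.000-0.009762j on G[1,7]
R5: Y=0.2967+0.000j on G[5,1]
L5: Y=0.000-0.01265j on G[7,0]
R6: Y=0.0002105+0.000j on G[7,3]
R7: Y=0.0004902+0.000j on G[7,0]
L6: Y=0.000-0.4452j on G[6,7]
R8: Y=0.02033+0.000j on G[5,4]
V1: row V5−V2=20.5, i_V1 at 5,2
solve → V1=23.34-2.793j, V2=-2.969-1.000j, V3=24.07+12.89j, V4=12.21-0.8500j, V5=17.53-1.000j, V6=-0.02962-0.3852j, V7=-0.09184-0.4166j
aux → i_V1=1.738-0.1297j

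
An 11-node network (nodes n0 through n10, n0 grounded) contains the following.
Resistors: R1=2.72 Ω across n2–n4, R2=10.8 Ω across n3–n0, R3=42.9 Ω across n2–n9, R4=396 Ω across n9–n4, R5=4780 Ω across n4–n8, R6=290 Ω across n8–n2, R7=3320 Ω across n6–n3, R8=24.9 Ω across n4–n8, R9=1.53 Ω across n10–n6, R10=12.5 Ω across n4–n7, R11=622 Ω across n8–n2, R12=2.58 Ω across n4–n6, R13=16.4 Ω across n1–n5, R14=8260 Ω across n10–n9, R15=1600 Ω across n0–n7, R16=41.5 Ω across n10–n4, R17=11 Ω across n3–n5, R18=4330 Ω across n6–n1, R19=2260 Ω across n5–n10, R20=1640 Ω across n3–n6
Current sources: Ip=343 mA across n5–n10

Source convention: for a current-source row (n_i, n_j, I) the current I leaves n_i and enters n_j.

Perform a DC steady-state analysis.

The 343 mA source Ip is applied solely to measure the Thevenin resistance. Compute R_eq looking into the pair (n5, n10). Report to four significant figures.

R_eq = 461.0 Ω

Apply KCL at each of the 10 non-ground nodes and solve the resulting linear system.
Node n1: branches {R13, R18} → V_1 = -3.040
Node n2: branches {R1, R3, R6, R11} → V_2 = 153.9
Node n3: branches {R2, R7, R17, R20} → V_3 = -1.031
Node n4: branches {R1, R4, R5, R8, R10, R12, R16} → V_4 = 153.9
Node n5: branches {R13, R17, R19, Ip} → V_5 = -3.635
Node n6: branches {R7, R9, R12, R18, R20} → V_6 = 154.1
Node n7: branches {R10, R15} → V_7 = 152.7
Node n8: branches {R5, R6, R8, R11} → V_8 = 153.9
Node n9: branches {R3, R4, R14} → V_9 = 153.9
Node n10: branches {R9, R14, R16, R19, Ip} → V_10 = 154.5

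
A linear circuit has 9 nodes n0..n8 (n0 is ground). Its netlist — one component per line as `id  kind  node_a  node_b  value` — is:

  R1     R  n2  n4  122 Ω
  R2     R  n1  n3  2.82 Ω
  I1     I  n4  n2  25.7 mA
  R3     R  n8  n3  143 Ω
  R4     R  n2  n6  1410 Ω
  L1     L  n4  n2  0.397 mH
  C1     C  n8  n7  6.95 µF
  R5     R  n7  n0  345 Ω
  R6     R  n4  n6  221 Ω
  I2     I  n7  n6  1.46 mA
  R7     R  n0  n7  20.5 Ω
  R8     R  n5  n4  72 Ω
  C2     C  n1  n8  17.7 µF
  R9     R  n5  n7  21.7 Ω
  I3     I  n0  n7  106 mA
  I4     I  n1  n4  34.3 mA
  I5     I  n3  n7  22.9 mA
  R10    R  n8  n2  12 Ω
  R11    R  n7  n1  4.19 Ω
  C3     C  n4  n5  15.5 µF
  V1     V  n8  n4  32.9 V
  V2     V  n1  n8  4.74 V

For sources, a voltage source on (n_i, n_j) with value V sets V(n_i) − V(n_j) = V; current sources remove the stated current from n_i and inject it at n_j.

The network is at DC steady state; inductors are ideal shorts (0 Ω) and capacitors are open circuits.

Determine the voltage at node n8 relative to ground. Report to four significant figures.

Apply KCL at each of the 8 non-ground nodes and solve the resulting linear system.
Node n1: branches {R2, C2, I4, R11, V2} → V_1 = 3.576
Node n2: branches {R1, I1, R4, L1, R10} → V_2 = -34.06
Node n3: branches {R2, R3, I5} → V_3 = 3.421
Node n4: branches {R1, I1, L1, R6, R8, I4, C3, V1} → V_4 = -34.06
Node n5: branches {R8, R9, C3} → V_5 = -6.313
Node n6: branches {R4, R6, I2} → V_6 = -33.78
Node n7: branches {C1, R5, I2, R7, R9, I3, I5, R11} → V_7 = 2.051
Node n8: branches {R3, C1, C2, R10, V1, V2} → V_8 = -1.164
Source currents: i(L1)=-2.768, i(V1)=-3.163, i(V2)=-0.4533

-1.164 V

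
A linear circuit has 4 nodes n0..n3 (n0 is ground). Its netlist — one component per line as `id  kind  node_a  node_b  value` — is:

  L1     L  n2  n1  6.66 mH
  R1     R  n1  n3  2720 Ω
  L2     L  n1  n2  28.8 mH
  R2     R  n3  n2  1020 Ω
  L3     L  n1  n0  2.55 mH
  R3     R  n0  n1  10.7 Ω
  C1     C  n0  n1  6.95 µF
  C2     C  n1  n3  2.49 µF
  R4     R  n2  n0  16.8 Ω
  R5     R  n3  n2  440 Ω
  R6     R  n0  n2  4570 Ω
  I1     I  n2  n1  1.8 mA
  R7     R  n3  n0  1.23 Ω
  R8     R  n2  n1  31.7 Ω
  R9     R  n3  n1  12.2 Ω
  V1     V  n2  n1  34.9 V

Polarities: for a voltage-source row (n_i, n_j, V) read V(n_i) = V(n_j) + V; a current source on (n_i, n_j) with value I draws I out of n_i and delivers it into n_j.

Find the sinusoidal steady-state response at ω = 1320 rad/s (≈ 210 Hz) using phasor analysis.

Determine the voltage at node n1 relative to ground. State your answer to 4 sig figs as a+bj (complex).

Element admittances at ω=1320 rad/s:
  Y(L1) = 0.000-0.1138j S between n2,n1
  Y(R1) = 0.0003676+0.000j S between n1,n3
  Y(L2) = 0.000-0.02630j S between n1,n2
  Y(R2) = 0.0009804+0.000j S between n3,n2
  Y(L3) = 0.000-0.2971j S between n1,n0
  Y(R3) = 0.09346+0.000j S between n0,n1
  Y(C1) = 0.000+0.009174j S between n0,n1
  Y(C2) = 0.000+0.003287j S between n1,n3
  Y(R4) = 0.05952+0.000j S between n2,n0
  Y(R5) = 0.002273+0.000j S between n3,n2
  Y(R6) = 0.0002188+0.000j S between n0,n2
  I1: injects 0.0018 A into n1 (from n2)
  Y(R7) = 0.8130+0.000j S between n3,n0
  Y(R8) = 0.03155+0.000j S between n2,n1
  Y(R9) = 0.08197+0.000j S between n3,n1
  V1: constraint V(n2)−V(n1) = 34.9
Assemble and solve the 4×4 MNA system:
  V(n1)=-3.751-4.637j  V(n2)=31.15-4.637j  V(n3)=-0.2156-0.4546j
  i(V1)=-3.066+5.179j

-3.751-4.637j V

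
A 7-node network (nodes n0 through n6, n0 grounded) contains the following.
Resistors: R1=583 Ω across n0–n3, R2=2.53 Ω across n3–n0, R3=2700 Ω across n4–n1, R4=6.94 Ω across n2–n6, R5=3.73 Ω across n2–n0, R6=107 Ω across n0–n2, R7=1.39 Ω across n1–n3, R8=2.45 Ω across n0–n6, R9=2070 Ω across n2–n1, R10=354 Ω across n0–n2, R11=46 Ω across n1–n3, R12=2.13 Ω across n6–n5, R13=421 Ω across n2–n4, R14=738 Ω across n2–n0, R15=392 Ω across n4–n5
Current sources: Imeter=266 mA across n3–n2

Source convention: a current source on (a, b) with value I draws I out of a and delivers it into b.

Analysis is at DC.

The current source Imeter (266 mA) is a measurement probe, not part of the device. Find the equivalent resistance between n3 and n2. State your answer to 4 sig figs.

R_eq = 5.073 Ω

Apply KCL at each of the 6 non-ground nodes and solve the resulting linear system.
Node n1: branches {R3, R7, R9, R11} → V_1 = -0.6661
Node n2: branches {R4, R5, R6, R9, R10, R13, R14, Imeter} → V_2 = 0.6819
Node n3: branches {R1, R2, R7, R11, Imeter} → V_3 = -0.6675
Node n4: branches {R3, R13, R15} → V_4 = 0.3457
Node n5: branches {R12, R15} → V_5 = 0.1796
Node n6: branches {R4, R8, R12} → V_6 = 0.1787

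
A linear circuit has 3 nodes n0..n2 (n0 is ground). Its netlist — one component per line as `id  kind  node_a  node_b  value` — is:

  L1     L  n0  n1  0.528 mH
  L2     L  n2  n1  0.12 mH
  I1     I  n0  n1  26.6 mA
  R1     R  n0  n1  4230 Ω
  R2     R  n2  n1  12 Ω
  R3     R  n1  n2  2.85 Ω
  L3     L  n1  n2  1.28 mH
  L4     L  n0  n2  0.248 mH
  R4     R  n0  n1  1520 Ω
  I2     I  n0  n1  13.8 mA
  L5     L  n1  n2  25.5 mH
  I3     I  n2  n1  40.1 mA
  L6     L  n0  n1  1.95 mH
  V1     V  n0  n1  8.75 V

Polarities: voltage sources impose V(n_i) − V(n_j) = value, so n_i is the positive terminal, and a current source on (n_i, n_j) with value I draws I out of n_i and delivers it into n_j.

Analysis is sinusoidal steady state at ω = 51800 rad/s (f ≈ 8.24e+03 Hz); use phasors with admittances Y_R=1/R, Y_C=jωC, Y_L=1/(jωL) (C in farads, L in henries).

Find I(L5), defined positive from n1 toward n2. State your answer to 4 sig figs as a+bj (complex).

0.0009143+0.0004661j A

Element admittances at ω=51800 rad/s:
  Y(L1) = 0.000-0.03656j S between n0,n1
  Y(L2) = 0.000-0.1609j S between n2,n1
  I1: injects 0.0266 A into n1 (from n0)
  Y(R1) = 0.0002364+0.000j S between n0,n1
  Y(R2) = 0.08333+0.000j S between n2,n1
  Y(R3) = 0.3509+0.000j S between n1,n2
  Y(L3) = 0.000-0.01508j S between n1,n2
  Y(L4) = 0.000-0.07784j S between n0,n2
  Y(R4) = 0.0006579+0.000j S between n0,n1
  I2: injects 0.0138 A into n1 (from n0)
  Y(L5) = 0.000-0.0007571j S between n1,n2
  I3: injects 0.0401 A into n1 (from n2)
  Y(L6) = 0.000-0.009900j S between n0,n1
  V1: constraint V(n0)−V(n1) = 8.75
Assemble and solve the 3×3 MNA system:
  V(n1)=-8.750+0.000j  V(n2)=-8.134-1.208j
  i(V1)=-0.1422+1.040j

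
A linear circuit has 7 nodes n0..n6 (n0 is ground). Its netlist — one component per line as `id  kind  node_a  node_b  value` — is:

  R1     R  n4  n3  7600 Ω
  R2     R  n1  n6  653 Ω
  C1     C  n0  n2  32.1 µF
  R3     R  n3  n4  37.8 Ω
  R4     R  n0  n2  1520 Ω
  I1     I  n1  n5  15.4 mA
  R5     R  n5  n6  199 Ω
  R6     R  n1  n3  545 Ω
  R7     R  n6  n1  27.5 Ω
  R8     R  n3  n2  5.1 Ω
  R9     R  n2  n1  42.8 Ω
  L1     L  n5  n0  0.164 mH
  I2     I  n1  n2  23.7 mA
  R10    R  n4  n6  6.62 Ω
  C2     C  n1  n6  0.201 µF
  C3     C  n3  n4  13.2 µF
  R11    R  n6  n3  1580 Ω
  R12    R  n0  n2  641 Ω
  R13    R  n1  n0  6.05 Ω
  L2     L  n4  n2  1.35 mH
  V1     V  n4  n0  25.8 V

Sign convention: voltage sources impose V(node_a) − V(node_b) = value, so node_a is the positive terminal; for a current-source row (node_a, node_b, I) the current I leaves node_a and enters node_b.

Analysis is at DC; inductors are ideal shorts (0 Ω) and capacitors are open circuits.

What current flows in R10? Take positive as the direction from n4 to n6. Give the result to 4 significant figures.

Apply KCL at each of the 6 non-ground nodes and solve the resulting linear system.
Node n1: branches {R2, I1, R6, R7, R9, I2, C2, R13} → V_1 = 6.212
Node n2: branches {C1, R4, R8, R9, I2, R12, L2} → V_2 = 25.80
Node n3: branches {R1, R3, R6, R8, C3, R11} → V_3 = 25.63
Node n4: branches {R1, R3, R10, C3, L2, V1} → V_4 = 25.80
Node n5: branches {I1, R5, L1} → V_5 = 0.000
Node n6: branches {R2, R5, R7, R10, C2, R11} → V_6 = 21.32
Source currents: i(L1)=0.1225, i(L2)=0.5250, i(V1)=-1.206

0.6769 A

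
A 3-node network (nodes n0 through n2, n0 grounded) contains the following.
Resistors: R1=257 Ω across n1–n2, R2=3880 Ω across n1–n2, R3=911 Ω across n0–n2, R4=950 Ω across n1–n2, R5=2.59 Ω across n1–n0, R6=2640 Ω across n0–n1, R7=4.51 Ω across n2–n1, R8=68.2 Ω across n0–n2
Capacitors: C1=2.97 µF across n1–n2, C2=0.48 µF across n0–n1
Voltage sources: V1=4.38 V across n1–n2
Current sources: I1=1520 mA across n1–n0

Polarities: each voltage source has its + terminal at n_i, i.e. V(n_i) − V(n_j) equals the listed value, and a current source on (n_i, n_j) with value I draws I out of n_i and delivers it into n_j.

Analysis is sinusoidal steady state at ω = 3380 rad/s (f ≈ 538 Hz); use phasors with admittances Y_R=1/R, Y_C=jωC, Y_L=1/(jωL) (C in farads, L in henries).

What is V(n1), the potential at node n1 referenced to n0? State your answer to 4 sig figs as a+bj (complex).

-3.607+0.01455j V

Element admittances at ω=3380 rad/s:
  Y(R1) = 0.003891+0.000j S between n1,n2
  Y(R2) = 0.0002577+0.000j S between n1,n2
  Y(R3) = 0.001098+0.000j S between n0,n2
  Y(C1) = 0.000+0.01004j S between n1,n2
  Y(R4) = 0.001053+0.000j S between n1,n2
  Y(R5) = 0.3861+0.000j S between n1,n0
  Y(R6) = 0.0003788+0.000j S between n0,n1
  Y(R7) = 0.2217+0.000j S between n2,n1
  Y(R8) = 0.01466+0.000j S between n0,n2
  Y(C2) = 0.000+0.001622j S between n0,n1
  V1: constraint V(n1)−V(n2) = 4.38
  I1: injects 1.52 A into n0 (from n1)
Assemble and solve the 3×3 MNA system:
  V(n1)=-3.607+0.01455j  V(n2)=-7.987+0.01455j
  i(V1)=-1.120-0.04374j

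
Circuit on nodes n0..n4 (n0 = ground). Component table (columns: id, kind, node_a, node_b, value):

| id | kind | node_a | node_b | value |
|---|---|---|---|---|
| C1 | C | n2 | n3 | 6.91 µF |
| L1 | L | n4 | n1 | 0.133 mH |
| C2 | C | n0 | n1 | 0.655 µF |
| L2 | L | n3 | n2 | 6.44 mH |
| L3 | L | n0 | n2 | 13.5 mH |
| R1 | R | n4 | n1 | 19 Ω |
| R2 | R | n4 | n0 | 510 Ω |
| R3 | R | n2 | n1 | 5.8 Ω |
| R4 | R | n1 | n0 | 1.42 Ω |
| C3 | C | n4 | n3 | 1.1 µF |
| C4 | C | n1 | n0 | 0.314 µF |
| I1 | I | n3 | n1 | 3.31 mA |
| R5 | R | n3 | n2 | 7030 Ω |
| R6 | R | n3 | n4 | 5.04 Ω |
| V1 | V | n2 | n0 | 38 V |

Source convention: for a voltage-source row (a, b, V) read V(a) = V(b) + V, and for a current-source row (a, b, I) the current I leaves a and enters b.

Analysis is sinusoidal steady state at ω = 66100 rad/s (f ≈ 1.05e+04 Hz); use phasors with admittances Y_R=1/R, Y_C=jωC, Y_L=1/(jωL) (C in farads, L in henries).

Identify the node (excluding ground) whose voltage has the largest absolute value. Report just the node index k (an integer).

3

Element admittances at ω=66100 rad/s:
  Y(C1) = 0.000+0.4568j S between n2,n3
  Y(L1) = 0.000-0.1137j S between n4,n1
  Y(C2) = 0.000+0.04330j S between n0,n1
  Y(L2) = 0.000-0.002349j S between n3,n2
  Y(L3) = 0.000-0.001121j S between n0,n2
  Y(R1) = 0.05263+0.000j S between n4,n1
  Y(R2) = 0.001961+0.000j S between n4,n0
  Y(R3) = 0.1724+0.000j S between n2,n1
  Y(R4) = 0.7042+0.000j S between n1,n0
  Y(C3) = 0.000+0.07271j S between n4,n3
  Y(C4) = 0.000+0.02076j S between n1,n0
  I1: injects 0.00331 A into n1 (from n3)
  Y(R5) = 0.0001422+0.000j S between n3,n2
  Y(R6) = 0.1984+0.000j S between n3,n4
  V1: constraint V(n2)−V(n0) = 38
Assemble and solve the 5×5 MNA system:
  V(n1)=10.75-1.978j  V(n2)=38.00+0.000j  V(n3)=40.23+6.714j  V(n4)=28.34+16.18j
  i(V1)=-7.750+0.7155j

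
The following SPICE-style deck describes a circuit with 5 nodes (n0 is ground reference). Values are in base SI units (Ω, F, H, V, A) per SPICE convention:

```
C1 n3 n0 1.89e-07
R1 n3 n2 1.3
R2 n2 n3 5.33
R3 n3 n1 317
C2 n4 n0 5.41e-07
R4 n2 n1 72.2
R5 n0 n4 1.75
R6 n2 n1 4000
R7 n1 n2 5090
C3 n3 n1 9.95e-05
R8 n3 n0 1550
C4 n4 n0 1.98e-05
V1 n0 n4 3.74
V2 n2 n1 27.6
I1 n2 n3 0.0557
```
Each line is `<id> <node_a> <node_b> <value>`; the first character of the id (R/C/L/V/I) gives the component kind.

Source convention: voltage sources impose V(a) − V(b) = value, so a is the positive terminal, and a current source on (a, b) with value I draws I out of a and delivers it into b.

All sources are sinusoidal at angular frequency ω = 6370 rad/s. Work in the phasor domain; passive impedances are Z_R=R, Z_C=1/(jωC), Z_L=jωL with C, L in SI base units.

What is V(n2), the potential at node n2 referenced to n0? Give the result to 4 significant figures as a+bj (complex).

MNA unknowns: 4 node voltages V₁..V_4 plus 2 source currents (V1, V2)
C1: Y=0.000+0.001204j on G[3,0]
R1: Y=0.7692+0.000j on G[3,2]
R2: Y=0.1876+0.000j on G[2,3]
R3: Y=0.003155+0.000j on G[3,1]
C2: Y=0.000+0.003446j on G[4,0]
R4: Y=0.01385+0.000j on G[2,1]
R5: Y=0.5714+0.000j on G[0,4]
R6: Y=0.0002500+0.000j on G[2,1]
R7: Y=0.0001965+0.000j on G[1,2]
C3: Y=0.000+0.6338j on G[3,1]
R8: Y=0.0006452+0.000j on G[3,0]
C4: Y=0.000+0.1261j on G[4,0]
V1: row V0−V4=3.74, i_V1 at 0,4
V2: row V2−V1=27.6, i_V2 at 2,1
I1: z[2]−=0.0557, z[3]+=0.0557
solve → V1=-19.20+12.68j, V2=8.401+12.68j, V3=0.000+0.000j, V4=-3.740+0.000j
aux → i_V1=-2.137-0.4846j, i_V2=-8.489-12.13j

8.401+12.68j V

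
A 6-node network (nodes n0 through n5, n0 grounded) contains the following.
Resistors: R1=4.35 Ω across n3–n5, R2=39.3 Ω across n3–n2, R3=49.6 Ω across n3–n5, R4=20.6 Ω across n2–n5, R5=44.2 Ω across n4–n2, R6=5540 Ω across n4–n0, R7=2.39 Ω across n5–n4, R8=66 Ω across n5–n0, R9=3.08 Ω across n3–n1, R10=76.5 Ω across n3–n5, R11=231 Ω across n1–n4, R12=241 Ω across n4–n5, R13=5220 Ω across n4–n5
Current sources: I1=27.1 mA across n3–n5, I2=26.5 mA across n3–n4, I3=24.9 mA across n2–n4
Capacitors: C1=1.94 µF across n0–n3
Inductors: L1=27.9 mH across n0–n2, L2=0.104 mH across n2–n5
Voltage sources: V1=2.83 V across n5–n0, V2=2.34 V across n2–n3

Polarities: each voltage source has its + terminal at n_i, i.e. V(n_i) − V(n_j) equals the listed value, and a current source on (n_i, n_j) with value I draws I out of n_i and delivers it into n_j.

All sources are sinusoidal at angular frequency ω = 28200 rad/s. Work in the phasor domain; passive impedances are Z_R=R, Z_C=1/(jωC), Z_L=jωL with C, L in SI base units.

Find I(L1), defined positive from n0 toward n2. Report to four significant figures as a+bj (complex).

Apply KCL at each of the 5 non-ground nodes and solve the resulting linear system.
Node n1: branches {R9, R11} → V_1 = 1.488+0.7561j
Node n2: branches {R2, R4, R5, L1, L2, I3, V2} → V_2 = 3.808+0.7656j
Node n3: branches {R1, R2, R3, I1, C1, R9, R10, I2, V2} → V_3 = 1.468+0.7656j
Node n4: branches {R5, R6, R7, R11, R12, I2, I3, R13} → V_4 = 2.979+0.04578j
Node n5: branches {R1, R3, R4, R7, I1, R8, R10, L2, R12, R13, V1} → V_5 = 2.830+0.000j
Source currents: i(V1)=-0.002505-0.07547j, i(V2)=-0.4127+0.2848j

-0.0009731+0.004840j A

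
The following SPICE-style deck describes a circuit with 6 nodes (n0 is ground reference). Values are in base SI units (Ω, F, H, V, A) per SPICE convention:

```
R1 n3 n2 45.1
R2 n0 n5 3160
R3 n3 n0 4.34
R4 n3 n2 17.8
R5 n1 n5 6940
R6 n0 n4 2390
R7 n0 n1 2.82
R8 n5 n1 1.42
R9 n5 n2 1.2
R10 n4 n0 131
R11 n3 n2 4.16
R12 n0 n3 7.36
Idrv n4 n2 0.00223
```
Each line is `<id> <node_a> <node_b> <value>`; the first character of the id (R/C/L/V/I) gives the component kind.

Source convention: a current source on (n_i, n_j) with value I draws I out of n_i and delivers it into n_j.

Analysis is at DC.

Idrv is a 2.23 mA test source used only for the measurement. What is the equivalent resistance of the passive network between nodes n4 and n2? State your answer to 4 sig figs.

MNA unknowns: 5 node voltages V₁..V_5
R1: Y=0.02217 on G[3,2]
R2: Y=0.0003165 on G[0,5]
R3: Y=0.2304 on G[3,0]
R4: Y=0.05618 on G[3,2]
R5: Y=0.0001441 on G[1,5]
R6: Y=0.0004184 on G[0,4]
R7: Y=0.3546 on G[0,1]
R8: Y=0.7042 on G[5,1]
R9: Y=0.8333 on G[5,2]
R10: Y=0.007634 on G[4,0]
R11: Y=0.2404 on G[3,2]
R12: Y=0.1359 on G[0,3]
Idrv: z[4]−=0.00223, z[2]+=0.00223
solve → V1=0.003261, V2=0.006291, V3=0.002927, V4=-0.2769, V5=0.004902

R_eq = 127.0 Ω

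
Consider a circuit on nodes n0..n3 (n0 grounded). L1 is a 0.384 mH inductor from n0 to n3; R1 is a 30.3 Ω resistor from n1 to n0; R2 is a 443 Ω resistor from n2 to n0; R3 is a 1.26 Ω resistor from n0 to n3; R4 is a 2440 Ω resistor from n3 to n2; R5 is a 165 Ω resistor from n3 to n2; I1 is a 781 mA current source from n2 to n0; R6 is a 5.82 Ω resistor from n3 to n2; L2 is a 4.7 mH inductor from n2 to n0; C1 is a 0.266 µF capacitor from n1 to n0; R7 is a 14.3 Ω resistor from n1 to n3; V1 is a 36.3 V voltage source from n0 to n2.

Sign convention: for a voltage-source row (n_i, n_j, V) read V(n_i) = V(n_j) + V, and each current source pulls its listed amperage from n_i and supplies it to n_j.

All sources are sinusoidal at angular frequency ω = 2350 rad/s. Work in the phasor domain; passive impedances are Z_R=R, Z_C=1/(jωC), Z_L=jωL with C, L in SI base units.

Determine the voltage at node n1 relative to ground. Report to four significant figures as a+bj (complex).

Element admittances at ω=2350 rad/s:
  Y(L1) = 0.000-1.108j S between n0,n3
  Y(R1) = 0.03300+0.000j S between n1,n0
  Y(R2) = 0.002257+0.000j S between n2,n0
  Y(R3) = 0.7937+0.000j S between n0,n3
  Y(R4) = 0.0004098+0.000j S between n3,n2
  Y(R5) = 0.006061+0.000j S between n3,n2
  I1: injects 0.781 A into n0 (from n2)
  Y(R6) = 0.1718+0.000j S between n3,n2
  Y(L2) = 0.000-0.09054j S between n2,n0
  Y(C1) = 0.000+0.0006251j S between n1,n0
  Y(R7) = 0.06993+0.000j S between n1,n3
  V1: constraint V(n0)−V(n2) = 36.3
Assemble and solve the 4×4 MNA system:
  V(n1)=-1.986-2.186j  V(n2)=-36.30+0.000j  V(n3)=-2.904-3.235j
  i(V1)=-5.255+3.863j

-1.986-2.186j V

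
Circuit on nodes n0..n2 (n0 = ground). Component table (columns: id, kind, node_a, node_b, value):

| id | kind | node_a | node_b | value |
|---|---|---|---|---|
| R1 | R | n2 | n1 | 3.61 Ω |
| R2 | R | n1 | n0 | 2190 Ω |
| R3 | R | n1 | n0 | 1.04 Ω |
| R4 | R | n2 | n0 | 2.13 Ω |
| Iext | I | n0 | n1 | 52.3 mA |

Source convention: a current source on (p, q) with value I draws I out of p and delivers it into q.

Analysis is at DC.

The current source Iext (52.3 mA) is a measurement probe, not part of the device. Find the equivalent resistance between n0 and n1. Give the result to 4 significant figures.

R_eq = 0.8801 Ω

Element admittances at DC:
  Y(R1) = 0.2770 S between n2,n1
  Y(R2) = 0.0004566 S between n1,n0
  Y(R3) = 0.9615 S between n1,n0
  Y(R4) = 0.4695 S between n2,n0
  Iext: injects 0.0523 A into n1 (from n0)
Assemble and solve the 2×2 MNA system:
  V(n1)=0.04603  V(n2)=0.01708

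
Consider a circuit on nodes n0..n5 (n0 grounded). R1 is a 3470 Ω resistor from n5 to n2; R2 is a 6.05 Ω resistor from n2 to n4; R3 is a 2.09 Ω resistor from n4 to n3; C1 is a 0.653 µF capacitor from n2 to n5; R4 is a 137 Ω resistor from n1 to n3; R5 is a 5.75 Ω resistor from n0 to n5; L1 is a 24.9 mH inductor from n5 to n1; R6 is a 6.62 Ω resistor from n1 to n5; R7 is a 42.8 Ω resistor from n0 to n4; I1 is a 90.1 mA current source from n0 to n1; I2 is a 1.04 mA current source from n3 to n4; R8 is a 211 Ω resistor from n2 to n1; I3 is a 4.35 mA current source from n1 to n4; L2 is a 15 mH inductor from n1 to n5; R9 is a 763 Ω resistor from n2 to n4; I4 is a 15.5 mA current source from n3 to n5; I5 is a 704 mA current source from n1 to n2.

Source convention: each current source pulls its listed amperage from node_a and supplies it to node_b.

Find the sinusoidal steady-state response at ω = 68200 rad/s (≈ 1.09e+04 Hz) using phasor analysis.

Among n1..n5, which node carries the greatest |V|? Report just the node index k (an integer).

MNA unknowns: 5 node voltages V₁..V_5
R1: Y=0.0002882+0.000j on G[5,2]
R2: Y=0.1653+0.000j on G[2,4]
R3: Y=0.4785+0.000j on G[4,3]
C1: Y=0.000+0.04453j on G[2,5]
R4: Y=0.007299+0.000j on G[1,3]
R5: Y=0.1739+0.000j on G[0,5]
L1: Y=0.000-0.0005889j on G[5,1]
R6: Y=0.1511+0.000j on G[1,5]
R7: Y=0.02336+0.000j on G[0,4]
I1: z[0]−=0.0901, z[1]+=0.0901
I2: z[3]−=0.00104, z[4]+=0.00104
R8: Y=0.004739+0.000j on G[2,1]
I3: z[1]−=0.00435, z[4]+=0.00435
L2: Y=0.000-0.0009775j on G[1,5]
R9: Y=0.001311+0.000j on G[2,4]
I4: z[3]−=0.0155, z[5]+=0.0155
I5: z[1]−=0.704, z[2]+=0.704
solve → V1=-3.539+0.3279j, V2=6.345-9.292j, V3=5.012-7.717j, V4=5.177-7.840j, V5=-0.1775+1.053j

2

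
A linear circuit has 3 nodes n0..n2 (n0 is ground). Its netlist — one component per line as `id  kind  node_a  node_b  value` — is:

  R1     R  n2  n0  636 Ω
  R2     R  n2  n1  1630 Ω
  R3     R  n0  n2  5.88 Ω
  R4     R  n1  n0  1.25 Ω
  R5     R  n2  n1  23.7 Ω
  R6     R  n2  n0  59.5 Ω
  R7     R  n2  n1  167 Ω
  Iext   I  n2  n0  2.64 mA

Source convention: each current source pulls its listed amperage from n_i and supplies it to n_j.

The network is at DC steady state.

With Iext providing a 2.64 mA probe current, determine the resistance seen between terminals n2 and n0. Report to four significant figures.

Element admittances at DC:
  Y(R1) = 0.001572 S between n2,n0
  Y(R2) = 0.0006135 S between n2,n1
  Y(R3) = 0.1701 S between n0,n2
  Y(R4) = 0.8000 S between n1,n0
  Y(R5) = 0.04219 S between n2,n1
  Y(R6) = 0.01681 S between n2,n0
  Y(R7) = 0.005988 S between n2,n1
  Iext: injects 0.00264 A into n0 (from n2)
Assemble and solve the 2×2 MNA system:
  V(n1)=-0.0006474  V(n2)=-0.01126

R_eq = 4.266 Ω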